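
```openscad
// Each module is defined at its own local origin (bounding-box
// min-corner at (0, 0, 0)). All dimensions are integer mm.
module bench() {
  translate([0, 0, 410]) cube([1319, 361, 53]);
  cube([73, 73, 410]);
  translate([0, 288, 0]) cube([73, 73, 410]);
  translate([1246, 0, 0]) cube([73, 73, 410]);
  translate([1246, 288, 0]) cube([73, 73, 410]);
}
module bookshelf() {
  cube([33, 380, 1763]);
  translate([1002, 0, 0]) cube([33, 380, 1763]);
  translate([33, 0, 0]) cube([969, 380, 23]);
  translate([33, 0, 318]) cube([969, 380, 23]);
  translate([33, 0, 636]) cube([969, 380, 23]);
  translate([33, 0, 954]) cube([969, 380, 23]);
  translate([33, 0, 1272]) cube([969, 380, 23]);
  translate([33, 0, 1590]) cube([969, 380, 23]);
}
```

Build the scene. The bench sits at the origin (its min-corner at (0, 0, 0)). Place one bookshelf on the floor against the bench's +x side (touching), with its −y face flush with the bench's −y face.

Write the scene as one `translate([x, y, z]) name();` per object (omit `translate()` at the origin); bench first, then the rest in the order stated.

bench();
translate([1319, 0, 0]) bookshelf();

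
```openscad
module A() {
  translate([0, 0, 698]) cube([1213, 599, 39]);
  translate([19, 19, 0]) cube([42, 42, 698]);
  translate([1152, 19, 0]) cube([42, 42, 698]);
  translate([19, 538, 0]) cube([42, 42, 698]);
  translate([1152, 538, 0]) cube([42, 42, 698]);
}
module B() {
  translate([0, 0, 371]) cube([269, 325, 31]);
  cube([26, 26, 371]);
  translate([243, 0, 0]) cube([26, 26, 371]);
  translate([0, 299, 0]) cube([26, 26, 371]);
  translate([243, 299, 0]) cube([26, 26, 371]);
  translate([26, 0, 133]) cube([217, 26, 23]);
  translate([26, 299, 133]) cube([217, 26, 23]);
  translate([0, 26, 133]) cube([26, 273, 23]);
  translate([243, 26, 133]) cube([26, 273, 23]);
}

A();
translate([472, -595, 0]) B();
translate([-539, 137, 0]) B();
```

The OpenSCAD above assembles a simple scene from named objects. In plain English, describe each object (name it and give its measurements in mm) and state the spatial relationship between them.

A is a rectangular dining table. The top is 1213×599×39 mm with its upper surface at z = 737 mm. It stands on four 42×42 mm square legs, each inset 19 mm from the nearest pair of top edges, running from the floor to the underside of the top.

B is a simple wooden stool: a rectangular seat 269 mm (x) by 325 mm (y), 31 mm thick, top face at z = 402 mm, on four square legs, each 26×26 mm in cross-section. The legs rest on z = 0, each flush with a corner of the seat. Four stretchers, 26 mm wide and 23 mm tall, connect adjacent legs with their undersides at z = 133 mm, each running between the inner faces of the legs it joins and aligned with the legs' outer faces on the other axis.

Two stools sit around the table at the −y, −x sides.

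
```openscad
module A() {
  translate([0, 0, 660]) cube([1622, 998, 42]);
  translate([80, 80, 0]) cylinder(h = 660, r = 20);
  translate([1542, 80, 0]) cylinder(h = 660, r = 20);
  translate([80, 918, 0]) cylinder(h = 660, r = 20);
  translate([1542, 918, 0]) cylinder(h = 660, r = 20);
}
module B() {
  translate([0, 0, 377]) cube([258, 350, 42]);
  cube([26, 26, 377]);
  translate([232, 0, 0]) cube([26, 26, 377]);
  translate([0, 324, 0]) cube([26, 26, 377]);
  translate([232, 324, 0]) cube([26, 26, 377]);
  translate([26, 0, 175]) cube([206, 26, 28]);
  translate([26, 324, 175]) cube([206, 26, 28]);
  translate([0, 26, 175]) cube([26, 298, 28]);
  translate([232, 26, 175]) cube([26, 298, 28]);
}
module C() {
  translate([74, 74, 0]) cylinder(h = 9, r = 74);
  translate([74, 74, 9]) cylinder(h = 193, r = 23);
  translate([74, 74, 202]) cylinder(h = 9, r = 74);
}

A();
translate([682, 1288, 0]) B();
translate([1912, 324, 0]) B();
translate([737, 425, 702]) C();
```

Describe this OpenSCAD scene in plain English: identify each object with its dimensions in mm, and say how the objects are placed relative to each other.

A is a rectangular dining table. The top is 1622×998×42 mm with its upper surface at z = 702 mm. It stands on four round legs of 40 mm diameter, each leg's bounding box inset 60 mm from the nearest pair of top edges, running from the floor to the underside of the top.

B is a four-legged stool. The seat is 258×350 mm, 42 mm thick, top at z = 419 mm. It stands on four square legs, each 26×26 mm in cross-section, from z = 0 to the seat underside, each flush with a corner of the seat. Four stretchers, 26 mm wide and 28 mm tall, connect adjacent legs with their undersides at z = 175 mm, each running between the inner faces of the legs it joins and aligned with the legs' outer faces on the other axis.

C is a spool: two coaxial disc flanges of radius 74 mm and thickness 9 mm, joined by a core cylinder of radius 23 mm and height 193 mm. The lower flange rests on z = 0 and the three cylinders share a vertical axis.

Two stools sit around the table at the +y, +x sides. The spool is on top of the table, centred.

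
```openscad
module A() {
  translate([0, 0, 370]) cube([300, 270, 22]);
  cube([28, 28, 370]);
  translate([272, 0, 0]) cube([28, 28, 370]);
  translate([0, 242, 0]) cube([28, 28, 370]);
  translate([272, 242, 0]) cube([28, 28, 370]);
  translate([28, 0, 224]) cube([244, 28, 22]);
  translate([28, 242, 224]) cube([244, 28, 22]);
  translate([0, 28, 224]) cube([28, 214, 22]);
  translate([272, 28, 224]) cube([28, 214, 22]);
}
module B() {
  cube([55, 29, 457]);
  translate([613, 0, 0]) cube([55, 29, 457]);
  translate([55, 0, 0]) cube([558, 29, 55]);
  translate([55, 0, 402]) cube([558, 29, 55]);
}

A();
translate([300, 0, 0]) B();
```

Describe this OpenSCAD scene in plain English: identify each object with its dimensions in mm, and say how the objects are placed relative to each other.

A is a four-legged stool. The seat is 300×270 mm, 22 mm thick, top at z = 392 mm. It stands on four square legs, each 28×28 mm in cross-section, from z = 0 to the seat underside, each flush with a corner of the seat. Four stretchers, 28 mm wide and 22 mm tall, connect adjacent legs with their undersides at z = 224 mm, each running between the inner faces of the legs it joins and aligned with the legs' outer faces on the other axis.

B is a rectangular picture frame lying in the x–z plane (depth along y). The opening is 558 mm wide (x) by 347 mm tall (z), surrounded by a border 55 mm wide on all four sides. The frame is 29 mm deep and is made of two full-height vertical stiles with two horizontal rails fitted between them.

The picture frame is against the stool's +x side, with their −y faces flush.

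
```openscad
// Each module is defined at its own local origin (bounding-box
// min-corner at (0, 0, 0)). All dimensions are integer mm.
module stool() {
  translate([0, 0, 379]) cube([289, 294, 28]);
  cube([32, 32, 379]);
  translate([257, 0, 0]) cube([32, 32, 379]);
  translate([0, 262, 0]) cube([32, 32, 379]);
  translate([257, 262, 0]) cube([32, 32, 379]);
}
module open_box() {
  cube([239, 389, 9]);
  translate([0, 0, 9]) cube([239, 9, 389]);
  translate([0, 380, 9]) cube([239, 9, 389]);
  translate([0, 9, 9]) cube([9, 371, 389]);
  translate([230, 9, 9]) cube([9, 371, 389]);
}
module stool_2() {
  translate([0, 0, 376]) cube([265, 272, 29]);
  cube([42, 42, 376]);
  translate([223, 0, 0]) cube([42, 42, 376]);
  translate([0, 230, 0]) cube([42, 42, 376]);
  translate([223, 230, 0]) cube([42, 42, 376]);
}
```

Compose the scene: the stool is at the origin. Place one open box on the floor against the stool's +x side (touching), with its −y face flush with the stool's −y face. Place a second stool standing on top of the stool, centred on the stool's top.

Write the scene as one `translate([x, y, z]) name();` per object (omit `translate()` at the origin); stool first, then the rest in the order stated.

stool();
translate([289, 0, 0]) open_box();
translate([12, 11, 407]) stool_2();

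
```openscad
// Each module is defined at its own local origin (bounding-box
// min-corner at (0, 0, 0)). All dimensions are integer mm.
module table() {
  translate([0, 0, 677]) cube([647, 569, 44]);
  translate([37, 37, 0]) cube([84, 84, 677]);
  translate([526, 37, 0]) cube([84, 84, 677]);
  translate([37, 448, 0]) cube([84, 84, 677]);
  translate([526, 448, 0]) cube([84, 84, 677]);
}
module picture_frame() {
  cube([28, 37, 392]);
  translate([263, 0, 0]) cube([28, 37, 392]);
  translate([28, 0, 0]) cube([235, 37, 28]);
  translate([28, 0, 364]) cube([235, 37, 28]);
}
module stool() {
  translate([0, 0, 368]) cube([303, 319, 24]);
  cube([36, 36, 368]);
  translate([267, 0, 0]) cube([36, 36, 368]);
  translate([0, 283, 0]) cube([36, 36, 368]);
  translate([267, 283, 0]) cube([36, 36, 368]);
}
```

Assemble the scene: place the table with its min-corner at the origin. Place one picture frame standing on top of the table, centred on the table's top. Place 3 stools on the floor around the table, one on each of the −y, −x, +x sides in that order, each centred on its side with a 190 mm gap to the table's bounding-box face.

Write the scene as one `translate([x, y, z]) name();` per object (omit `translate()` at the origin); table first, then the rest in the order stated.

table();
translate([178, 266, 721]) picture_frame();
translate([172, -509, 0]) stool();
translate([-493, 125, 0]) stool();
translate([837, 125, 0]) stool();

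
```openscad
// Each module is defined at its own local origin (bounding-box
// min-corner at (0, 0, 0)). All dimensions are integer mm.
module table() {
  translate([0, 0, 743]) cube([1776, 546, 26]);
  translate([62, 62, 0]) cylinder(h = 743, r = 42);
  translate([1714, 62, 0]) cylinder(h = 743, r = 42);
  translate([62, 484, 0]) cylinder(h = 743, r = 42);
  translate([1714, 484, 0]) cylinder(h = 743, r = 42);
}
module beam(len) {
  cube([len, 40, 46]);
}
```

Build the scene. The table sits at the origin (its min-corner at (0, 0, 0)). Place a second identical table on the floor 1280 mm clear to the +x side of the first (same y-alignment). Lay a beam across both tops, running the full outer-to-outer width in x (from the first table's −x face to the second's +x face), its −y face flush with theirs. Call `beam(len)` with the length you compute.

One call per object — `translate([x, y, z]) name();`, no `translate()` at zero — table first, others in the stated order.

table();
translate([3056, 0, 0]) table();
translate([0, 0, 769]) beam(4832);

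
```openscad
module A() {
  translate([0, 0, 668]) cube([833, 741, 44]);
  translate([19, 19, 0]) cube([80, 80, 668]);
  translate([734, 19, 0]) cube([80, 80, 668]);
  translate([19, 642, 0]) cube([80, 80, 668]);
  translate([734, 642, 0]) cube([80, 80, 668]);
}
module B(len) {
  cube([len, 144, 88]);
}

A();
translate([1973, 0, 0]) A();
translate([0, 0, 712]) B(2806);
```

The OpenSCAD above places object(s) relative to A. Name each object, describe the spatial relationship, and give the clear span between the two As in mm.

A is a table. B is a beam. A beam spans the tops of two tables. The clear span between the two tables is 1140 mm.

Second table starts at x = 1973; first ends at x = 833; clear span = 1973 − 833 = 1140 mm.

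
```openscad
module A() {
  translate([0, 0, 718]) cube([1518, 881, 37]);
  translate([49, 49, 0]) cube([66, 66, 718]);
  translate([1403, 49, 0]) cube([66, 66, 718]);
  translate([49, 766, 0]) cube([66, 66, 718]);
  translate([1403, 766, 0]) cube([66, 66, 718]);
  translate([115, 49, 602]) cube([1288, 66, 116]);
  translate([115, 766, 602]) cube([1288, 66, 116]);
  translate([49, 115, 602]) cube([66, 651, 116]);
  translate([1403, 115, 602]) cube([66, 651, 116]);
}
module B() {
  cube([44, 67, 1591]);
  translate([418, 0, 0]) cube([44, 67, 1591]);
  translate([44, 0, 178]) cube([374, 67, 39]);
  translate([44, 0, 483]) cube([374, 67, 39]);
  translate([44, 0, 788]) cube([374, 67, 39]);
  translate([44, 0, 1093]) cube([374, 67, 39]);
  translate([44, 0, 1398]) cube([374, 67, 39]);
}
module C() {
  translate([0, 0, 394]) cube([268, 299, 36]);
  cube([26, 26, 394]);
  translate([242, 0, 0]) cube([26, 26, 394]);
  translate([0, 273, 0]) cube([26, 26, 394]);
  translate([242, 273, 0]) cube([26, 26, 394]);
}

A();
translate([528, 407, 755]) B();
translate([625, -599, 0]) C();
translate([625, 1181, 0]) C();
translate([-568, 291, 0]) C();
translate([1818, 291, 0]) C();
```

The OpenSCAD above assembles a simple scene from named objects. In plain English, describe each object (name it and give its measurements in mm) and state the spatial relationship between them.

A is a rectangular dining table. The top is 1518×881×37 mm with its upper surface at z = 755 mm. It stands on four 66×66 mm square legs, each inset 49 mm from the nearest pair of top edges, running from the floor to the underside of the top. Four apron rails, 66 mm thick and 116 mm tall, run between adjacent legs with their top edges flush with the underside of the top and their outer faces flush with the legs' outer faces.

B is a wooden ladder with two side rails of 44×67 mm section and 1591 mm height, set 462 mm apart overall. Between them run 5 rectangular rungs (67 mm deep, 39 mm thick), front faces flush with the rails' −y face. The bottom of the first rung is 178 mm above the floor and each subsequent rung is 305 mm higher than the one below.

C is a four-legged stool. The seat is 268×299 mm, 36 mm thick, top at z = 430 mm. It stands on four square legs, each 26×26 mm in cross-section, from z = 0 to the seat underside, each flush with a corner of the seat.

The ladder is on top of the table, centred. Four stools sit around the table at the −y, +y, −x, +x sides.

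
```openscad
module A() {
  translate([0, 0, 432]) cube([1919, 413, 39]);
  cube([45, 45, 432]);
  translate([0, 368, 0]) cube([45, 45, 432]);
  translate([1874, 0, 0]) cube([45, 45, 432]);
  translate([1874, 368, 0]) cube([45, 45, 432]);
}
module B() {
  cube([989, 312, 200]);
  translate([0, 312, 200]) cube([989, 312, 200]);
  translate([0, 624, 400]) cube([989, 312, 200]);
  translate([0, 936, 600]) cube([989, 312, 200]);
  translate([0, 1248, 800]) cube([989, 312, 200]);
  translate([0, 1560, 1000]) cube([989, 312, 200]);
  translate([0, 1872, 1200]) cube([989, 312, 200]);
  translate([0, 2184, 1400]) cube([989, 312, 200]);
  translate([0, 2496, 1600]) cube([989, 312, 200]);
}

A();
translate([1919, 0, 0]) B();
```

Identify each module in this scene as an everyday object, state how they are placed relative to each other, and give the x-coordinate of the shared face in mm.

The bench's +x face and the staircase's −x face are both at x = 1919 mm.

A is a bench. B is a staircase. The staircase is against the bench's +x side, with their −y faces flush. The x-coordinate of the shared face is 1919 mm.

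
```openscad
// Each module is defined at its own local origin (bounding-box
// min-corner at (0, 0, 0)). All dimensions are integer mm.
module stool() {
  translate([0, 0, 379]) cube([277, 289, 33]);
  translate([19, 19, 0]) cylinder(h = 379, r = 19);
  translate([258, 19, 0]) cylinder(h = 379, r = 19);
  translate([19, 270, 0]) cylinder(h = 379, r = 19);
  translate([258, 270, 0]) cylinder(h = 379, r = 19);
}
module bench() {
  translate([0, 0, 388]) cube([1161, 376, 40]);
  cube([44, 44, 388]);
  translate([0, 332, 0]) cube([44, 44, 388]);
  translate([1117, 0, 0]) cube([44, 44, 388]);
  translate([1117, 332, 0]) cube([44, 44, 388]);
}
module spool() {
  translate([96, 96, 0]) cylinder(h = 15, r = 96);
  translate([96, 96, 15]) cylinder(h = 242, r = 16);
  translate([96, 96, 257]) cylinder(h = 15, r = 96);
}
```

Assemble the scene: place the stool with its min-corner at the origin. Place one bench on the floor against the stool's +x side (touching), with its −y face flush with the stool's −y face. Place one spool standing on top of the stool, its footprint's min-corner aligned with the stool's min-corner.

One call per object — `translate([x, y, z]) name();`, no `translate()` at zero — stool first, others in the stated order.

stool();
translate([277, 0, 0]) bench();
translate([0, 0, 412]) spool();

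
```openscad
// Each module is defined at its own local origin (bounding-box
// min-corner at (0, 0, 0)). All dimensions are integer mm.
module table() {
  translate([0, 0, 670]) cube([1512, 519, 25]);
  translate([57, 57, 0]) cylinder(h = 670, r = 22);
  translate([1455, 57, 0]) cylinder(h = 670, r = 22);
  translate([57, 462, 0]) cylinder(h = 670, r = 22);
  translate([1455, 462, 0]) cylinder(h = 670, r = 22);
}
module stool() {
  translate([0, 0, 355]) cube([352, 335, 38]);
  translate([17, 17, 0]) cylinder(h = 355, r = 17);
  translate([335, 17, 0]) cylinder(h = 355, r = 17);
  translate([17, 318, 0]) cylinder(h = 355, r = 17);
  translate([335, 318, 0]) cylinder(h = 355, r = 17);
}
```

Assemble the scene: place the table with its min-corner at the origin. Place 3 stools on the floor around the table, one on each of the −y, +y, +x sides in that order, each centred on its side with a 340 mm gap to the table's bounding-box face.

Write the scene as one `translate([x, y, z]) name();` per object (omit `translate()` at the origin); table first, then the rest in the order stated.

table();
translate([580, -675, 0]) stool();
translate([580, 859, 0]) stool();
translate([1852, 92, 0]) stool();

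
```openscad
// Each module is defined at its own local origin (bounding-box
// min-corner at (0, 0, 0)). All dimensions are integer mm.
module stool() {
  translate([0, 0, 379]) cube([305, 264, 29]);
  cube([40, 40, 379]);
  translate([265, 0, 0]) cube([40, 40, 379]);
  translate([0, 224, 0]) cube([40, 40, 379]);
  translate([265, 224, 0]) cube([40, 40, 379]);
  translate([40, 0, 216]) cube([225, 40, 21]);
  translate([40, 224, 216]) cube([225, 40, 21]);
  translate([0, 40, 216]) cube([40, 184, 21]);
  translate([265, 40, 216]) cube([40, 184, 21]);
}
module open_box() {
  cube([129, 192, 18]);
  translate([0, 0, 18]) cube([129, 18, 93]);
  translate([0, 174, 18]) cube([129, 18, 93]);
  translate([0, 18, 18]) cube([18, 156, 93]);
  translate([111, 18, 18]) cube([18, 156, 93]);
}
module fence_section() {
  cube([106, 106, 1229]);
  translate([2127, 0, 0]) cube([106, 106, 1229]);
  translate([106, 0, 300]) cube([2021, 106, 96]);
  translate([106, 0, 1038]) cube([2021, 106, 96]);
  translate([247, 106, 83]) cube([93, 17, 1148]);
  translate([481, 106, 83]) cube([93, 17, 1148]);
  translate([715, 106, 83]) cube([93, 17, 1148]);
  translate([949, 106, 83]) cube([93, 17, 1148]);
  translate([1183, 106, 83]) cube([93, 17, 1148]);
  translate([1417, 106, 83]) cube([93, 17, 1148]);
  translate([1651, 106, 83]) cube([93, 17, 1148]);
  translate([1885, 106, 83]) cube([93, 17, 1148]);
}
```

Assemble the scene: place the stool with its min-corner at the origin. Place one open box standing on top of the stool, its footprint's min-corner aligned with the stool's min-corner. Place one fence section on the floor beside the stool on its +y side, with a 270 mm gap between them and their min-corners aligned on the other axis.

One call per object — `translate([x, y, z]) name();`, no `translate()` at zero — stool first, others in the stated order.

stool();
translate([0, 0, 408]) open_box();
translate([0, 534, 0]) fence_section();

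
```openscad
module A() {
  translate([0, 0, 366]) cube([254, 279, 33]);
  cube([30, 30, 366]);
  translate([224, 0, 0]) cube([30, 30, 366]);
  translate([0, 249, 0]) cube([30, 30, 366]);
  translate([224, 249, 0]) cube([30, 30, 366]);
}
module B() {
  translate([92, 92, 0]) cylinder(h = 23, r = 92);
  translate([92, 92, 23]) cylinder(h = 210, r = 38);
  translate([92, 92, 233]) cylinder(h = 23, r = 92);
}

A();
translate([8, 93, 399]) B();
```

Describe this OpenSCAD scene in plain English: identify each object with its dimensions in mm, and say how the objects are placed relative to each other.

A is a simple wooden stool: a rectangular seat 254 mm (x) by 279 mm (y), 33 mm thick, top face at z = 399 mm, on four square legs, each 30×30 mm in cross-section. The legs rest on z = 0, each flush with a corner of the seat.

B is a spool: two coaxial disc flanges of radius 92 mm and thickness 23 mm, joined by a core cylinder of radius 38 mm and height 210 mm. The lower flange rests on z = 0 and the three cylinders share a vertical axis.

The spool is on top of the stool.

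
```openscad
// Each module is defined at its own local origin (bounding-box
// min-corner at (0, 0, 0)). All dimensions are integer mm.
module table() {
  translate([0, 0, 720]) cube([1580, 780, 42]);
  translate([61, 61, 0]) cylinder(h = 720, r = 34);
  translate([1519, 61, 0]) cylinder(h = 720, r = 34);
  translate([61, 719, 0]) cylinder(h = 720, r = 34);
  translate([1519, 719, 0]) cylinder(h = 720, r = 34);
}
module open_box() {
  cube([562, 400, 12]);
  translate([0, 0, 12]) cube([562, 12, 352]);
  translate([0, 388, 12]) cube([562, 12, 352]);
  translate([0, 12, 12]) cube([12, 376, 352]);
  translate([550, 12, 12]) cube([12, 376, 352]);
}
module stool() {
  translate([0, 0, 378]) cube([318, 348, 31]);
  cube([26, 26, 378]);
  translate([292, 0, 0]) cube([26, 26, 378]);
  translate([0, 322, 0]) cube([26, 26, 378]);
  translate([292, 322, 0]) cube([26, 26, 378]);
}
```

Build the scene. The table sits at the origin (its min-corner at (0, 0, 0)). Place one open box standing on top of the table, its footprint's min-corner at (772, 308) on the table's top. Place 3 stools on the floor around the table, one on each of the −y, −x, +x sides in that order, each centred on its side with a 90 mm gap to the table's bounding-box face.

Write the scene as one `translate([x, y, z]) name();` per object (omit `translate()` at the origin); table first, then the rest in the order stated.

table();
translate([772, 308, 762]) open_box();
translate([631, -438, 0]) stool();
translate([-408, 216, 0]) stool();
translate([1670, 216, 0]) stool();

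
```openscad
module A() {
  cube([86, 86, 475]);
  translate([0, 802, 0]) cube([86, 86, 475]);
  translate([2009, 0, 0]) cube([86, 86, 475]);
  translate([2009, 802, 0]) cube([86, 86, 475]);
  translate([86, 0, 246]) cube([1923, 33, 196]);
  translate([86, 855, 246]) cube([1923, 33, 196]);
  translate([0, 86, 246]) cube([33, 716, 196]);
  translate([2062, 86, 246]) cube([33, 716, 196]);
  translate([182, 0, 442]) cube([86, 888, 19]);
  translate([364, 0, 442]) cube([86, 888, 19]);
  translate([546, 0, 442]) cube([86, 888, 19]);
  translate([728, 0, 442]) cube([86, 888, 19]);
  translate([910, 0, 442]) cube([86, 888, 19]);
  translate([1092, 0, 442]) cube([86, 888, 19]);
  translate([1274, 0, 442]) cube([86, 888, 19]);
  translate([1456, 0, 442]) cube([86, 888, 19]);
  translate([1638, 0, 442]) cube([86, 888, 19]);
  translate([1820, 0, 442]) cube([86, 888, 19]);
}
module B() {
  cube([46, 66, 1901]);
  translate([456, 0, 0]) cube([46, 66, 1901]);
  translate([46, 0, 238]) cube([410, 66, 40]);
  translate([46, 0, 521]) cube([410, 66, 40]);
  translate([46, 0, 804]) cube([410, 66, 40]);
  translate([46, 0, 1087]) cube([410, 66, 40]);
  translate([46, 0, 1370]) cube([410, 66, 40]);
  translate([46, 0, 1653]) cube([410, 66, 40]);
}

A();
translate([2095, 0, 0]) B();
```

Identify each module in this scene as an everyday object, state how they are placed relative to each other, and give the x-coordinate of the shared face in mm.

The bed frame's +x face and the ladder's −x face are both at x = 2095 mm.

A is a bed frame. B is a ladder. The ladder is against the bed frame's +x side, with their −y faces flush. The x-coordinate of the shared face is 2095 mm.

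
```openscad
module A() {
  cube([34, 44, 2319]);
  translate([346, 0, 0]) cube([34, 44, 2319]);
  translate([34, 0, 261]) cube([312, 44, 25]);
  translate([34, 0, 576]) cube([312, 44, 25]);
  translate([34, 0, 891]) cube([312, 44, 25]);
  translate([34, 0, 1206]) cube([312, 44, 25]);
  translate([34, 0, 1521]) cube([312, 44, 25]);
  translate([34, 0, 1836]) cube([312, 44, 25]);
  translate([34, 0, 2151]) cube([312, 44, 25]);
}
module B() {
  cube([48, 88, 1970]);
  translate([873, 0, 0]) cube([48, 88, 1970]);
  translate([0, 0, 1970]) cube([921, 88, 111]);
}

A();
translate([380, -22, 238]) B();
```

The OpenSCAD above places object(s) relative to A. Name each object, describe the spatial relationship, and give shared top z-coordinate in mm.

A is a ladder. B is a door frame. The door frame is beside the ladder with their tops flush at z = 2319. The shared top z-coordinate is 2319 mm.

Both tops at z = 2319 mm.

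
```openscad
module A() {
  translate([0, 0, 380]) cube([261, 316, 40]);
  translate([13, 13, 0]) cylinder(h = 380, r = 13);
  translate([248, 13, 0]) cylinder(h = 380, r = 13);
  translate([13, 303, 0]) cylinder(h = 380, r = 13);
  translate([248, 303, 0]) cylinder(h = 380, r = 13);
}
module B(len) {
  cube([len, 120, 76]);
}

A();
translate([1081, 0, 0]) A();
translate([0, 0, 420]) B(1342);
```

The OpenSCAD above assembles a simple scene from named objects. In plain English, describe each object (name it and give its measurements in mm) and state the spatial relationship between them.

A is a four-legged stool. The seat is 261×316 mm, 40 mm thick, top at z = 420 mm. It stands on four round legs, each 26 mm in diameter, from z = 0 to the seat underside, each leg's axis is inset half a diameter from the nearest pair of seat edges (so the leg's bounding box is flush with the corner).

B is a rectangular beam 1342 mm long (x), 120 mm deep (y), 76 mm thick (z).

The beam spans the tops of two stools placed 820 mm apart, resting at z = 420 mm.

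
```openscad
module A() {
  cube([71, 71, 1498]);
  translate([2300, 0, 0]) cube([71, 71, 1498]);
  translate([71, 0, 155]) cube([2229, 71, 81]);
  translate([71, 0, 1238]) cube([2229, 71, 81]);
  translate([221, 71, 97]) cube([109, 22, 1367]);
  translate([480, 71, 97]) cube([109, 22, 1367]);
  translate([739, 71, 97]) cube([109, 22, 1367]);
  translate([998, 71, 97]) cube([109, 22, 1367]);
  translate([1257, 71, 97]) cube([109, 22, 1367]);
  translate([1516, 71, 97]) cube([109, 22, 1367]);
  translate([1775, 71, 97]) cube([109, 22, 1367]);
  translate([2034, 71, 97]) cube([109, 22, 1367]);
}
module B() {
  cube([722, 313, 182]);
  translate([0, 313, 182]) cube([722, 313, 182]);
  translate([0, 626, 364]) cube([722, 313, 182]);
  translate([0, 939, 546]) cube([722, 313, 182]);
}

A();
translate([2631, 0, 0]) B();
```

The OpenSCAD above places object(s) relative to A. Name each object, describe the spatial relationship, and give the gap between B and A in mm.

A is a fence section. B is a staircase. The staircase is on the floor beside the fence section on its +x side. The gap between the staircase and the fence section is 260 mm.

The staircase's nearest face is 260 mm from the fence section's +x face.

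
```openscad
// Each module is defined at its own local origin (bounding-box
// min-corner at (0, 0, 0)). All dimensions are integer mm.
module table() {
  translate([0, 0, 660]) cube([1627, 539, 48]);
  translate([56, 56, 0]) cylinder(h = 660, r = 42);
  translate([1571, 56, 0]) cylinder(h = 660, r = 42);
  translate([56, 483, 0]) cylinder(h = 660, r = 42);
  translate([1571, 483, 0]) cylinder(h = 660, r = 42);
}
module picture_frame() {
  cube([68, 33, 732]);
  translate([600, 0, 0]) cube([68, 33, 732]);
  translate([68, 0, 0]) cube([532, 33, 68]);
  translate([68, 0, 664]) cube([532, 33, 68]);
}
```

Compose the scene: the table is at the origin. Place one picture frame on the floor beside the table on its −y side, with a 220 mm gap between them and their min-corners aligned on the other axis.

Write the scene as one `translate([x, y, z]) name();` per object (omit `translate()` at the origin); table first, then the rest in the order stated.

table();
translate([0, -253, 0]) picture_frame();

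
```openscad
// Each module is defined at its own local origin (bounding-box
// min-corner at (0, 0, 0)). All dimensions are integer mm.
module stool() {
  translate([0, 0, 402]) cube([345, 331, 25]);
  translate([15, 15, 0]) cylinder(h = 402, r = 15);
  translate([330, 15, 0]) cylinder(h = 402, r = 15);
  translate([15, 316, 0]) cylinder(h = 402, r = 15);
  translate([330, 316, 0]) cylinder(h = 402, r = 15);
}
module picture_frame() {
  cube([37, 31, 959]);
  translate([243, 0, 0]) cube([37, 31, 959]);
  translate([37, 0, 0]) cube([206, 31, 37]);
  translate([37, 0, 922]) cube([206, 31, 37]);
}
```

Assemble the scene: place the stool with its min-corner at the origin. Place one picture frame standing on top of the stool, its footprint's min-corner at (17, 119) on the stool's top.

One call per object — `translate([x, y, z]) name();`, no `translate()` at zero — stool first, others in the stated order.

stool();
translate([17, 119, 427]) picture_frame();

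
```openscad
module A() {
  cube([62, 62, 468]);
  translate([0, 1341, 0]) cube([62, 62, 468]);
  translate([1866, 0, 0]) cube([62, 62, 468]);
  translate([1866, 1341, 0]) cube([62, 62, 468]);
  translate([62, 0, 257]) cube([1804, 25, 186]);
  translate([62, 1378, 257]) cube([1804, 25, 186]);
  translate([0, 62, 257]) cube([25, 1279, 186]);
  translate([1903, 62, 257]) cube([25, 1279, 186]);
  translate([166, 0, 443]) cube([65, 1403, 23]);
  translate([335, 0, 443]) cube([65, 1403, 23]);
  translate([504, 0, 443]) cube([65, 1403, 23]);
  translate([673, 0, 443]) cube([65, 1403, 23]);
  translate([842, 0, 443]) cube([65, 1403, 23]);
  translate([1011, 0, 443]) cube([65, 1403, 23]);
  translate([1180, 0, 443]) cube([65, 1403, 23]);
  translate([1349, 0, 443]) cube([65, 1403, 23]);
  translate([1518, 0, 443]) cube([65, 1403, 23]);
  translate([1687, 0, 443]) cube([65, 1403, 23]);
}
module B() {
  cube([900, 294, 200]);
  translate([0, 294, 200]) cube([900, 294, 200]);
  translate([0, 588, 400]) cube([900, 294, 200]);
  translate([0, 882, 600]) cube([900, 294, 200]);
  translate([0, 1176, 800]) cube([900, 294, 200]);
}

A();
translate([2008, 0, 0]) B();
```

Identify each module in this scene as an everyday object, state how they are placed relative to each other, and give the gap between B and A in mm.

A is a bed frame. B is a staircase. The staircase is on the floor beside the bed frame on its +x side. The gap between the staircase and the bed frame is 80 mm.

The staircase's nearest face is 80 mm from the bed frame's +x face.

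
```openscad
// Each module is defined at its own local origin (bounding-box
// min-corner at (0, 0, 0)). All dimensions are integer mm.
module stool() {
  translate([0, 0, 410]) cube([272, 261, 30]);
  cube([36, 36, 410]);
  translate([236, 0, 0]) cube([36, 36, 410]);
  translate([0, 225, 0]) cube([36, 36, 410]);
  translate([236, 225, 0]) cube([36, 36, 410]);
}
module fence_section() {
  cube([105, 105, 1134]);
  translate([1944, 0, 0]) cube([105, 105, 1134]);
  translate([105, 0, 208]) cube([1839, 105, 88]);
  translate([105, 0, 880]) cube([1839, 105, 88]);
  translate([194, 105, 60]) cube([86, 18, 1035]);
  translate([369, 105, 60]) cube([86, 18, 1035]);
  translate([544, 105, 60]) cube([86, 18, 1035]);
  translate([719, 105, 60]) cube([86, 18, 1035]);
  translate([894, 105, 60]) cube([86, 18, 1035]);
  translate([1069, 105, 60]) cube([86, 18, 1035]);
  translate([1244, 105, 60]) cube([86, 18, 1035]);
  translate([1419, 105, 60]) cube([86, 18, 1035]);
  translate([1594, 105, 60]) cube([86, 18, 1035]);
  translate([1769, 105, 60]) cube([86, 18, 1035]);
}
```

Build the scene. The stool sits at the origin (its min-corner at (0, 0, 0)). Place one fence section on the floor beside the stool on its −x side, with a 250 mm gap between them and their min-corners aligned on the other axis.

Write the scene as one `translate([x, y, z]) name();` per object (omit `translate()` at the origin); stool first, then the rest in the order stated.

stool();
translate([-2299, 0, 0]) fence_section();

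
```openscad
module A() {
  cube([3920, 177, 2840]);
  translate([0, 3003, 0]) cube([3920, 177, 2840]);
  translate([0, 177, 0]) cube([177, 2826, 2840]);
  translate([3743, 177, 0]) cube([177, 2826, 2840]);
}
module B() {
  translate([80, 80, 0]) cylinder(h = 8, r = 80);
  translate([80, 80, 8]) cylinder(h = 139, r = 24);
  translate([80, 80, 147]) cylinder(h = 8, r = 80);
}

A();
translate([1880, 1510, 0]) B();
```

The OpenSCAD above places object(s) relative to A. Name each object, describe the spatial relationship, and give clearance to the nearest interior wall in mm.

Clearances: x = 1703, y = 1333; minimum 1333 mm.

A is a house frame. B is a spool. The spool sits inside the house frame, centred. The clearance to the nearest interior wall is 1333 mm.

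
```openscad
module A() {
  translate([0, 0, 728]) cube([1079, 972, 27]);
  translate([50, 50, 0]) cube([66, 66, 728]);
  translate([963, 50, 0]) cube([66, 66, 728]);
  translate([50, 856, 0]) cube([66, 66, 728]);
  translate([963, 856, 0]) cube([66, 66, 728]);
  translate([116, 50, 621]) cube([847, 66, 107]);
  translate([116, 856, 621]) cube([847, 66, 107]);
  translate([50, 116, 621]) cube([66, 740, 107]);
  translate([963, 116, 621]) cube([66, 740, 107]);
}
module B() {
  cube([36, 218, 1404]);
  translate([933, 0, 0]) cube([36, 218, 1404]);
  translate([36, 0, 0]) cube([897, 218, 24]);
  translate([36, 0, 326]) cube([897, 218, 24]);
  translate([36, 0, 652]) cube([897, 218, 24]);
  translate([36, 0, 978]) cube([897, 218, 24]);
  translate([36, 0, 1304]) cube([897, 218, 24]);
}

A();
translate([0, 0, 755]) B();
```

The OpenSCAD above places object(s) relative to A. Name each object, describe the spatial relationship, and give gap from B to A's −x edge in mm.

A is a table. B is a bookshelf. The bookshelf is on top of the table. The gap from the bookshelf to the table's −x edge is 0 mm.

The bookshelf's min-x is at 0; the table's min-x is 0; gap = 0 mm.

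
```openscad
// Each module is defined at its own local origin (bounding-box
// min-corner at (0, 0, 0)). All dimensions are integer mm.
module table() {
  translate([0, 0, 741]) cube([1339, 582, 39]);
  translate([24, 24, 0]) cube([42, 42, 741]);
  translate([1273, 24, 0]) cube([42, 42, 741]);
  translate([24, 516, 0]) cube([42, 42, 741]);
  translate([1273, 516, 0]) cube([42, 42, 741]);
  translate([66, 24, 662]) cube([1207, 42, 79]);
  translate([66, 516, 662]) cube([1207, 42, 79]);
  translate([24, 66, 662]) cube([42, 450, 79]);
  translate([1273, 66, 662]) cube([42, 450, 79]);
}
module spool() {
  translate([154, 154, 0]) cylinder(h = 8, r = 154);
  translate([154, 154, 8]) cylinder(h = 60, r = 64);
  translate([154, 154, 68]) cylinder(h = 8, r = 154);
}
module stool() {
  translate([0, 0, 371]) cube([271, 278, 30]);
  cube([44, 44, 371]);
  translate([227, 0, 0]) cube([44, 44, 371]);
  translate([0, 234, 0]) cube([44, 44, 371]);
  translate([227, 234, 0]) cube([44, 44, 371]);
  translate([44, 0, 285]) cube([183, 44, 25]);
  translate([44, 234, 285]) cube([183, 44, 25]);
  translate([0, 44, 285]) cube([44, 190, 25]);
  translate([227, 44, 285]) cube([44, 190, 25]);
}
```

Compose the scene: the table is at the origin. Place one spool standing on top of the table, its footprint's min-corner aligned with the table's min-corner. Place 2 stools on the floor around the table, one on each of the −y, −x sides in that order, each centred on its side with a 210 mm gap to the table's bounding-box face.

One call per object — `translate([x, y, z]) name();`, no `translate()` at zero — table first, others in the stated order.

table();
translate([0, 0, 780]) spool();
translate([534, -488, 0]) stool();
translate([-481, 152, 0]) stool();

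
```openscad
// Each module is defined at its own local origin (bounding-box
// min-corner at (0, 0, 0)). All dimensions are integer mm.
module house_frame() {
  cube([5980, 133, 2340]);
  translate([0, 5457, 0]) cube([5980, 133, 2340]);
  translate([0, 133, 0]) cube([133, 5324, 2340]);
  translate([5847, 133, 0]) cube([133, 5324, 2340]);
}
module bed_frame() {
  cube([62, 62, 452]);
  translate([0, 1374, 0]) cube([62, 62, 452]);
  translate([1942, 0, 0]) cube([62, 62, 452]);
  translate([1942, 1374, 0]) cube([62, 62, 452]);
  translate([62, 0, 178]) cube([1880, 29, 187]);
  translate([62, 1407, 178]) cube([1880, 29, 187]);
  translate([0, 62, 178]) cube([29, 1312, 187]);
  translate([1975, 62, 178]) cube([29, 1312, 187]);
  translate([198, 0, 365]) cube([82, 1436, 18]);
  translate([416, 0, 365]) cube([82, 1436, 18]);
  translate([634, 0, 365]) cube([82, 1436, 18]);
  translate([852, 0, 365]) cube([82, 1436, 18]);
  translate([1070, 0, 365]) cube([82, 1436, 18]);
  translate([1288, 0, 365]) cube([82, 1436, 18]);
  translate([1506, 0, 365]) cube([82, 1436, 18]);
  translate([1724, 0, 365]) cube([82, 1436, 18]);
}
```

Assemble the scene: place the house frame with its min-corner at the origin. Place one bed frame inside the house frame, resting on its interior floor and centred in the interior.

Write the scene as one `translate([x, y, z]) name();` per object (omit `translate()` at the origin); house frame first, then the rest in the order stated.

house_frame();
translate([1988, 2077, 0]) bed_frame();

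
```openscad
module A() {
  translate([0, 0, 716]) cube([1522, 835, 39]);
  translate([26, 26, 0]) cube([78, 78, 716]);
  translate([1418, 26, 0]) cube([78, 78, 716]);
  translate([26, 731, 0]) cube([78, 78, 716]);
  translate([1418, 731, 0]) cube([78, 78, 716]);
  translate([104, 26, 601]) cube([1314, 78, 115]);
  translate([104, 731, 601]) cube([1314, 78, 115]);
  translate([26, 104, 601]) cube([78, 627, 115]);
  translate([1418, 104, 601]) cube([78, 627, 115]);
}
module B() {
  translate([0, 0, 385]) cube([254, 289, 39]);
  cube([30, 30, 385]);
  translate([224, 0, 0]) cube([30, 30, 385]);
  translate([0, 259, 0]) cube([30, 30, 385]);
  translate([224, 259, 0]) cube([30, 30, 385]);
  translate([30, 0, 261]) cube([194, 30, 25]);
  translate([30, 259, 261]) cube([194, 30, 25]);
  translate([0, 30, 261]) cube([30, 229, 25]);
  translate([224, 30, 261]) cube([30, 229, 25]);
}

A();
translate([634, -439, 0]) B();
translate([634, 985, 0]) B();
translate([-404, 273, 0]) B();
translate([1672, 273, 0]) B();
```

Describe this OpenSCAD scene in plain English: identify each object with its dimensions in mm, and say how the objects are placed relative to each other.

A is a rectangular dining table. The top is 1522×835×39 mm with its upper surface at z = 755 mm. It stands on four 78×78 mm square legs, each inset 26 mm from the nearest pair of top edges, running from the floor to the underside of the top. Four apron rails, 78 mm thick and 115 mm tall, run between adjacent legs with their top edges flush with the underside of the top and their outer faces flush with the legs' outer faces.

B is a four-legged stool. The seat is 254×289 mm, 39 mm thick, top at z = 424 mm. It stands on four square legs, each 30×30 mm in cross-section, from z = 0 to the seat underside, each flush with a corner of the seat. Four stretchers, 30 mm wide and 25 mm tall, connect adjacent legs with their undersides at z = 261 mm, each running between the inner faces of the legs it joins and aligned with the legs' outer faces on the other axis.

Four stools sit around the table at the −y, +y, −x, +x sides.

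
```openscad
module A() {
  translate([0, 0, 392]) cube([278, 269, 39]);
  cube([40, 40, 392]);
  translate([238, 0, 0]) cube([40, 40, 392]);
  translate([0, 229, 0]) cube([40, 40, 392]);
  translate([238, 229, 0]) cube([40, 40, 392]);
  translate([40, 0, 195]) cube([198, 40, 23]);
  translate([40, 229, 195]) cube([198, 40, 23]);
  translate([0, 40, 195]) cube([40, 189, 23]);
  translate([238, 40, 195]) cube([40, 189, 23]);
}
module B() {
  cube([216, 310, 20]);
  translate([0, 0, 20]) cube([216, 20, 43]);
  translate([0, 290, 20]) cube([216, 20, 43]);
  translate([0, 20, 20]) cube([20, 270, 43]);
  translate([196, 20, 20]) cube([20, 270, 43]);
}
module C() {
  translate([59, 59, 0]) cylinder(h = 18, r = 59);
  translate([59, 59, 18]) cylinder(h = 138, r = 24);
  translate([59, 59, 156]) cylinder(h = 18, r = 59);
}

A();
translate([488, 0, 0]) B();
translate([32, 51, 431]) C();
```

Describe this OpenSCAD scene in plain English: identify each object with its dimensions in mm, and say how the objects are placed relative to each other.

A is a four-legged stool. The seat is 278×269 mm, 39 mm thick, top at z = 431 mm. It stands on four square legs, each 40×40 mm in cross-section, from z = 0 to the seat underside, each flush with a corner of the seat. Four stretchers, 40 mm wide and 23 mm tall, connect adjacent legs with their undersides at z = 195 mm, each running between the inner faces of the legs it joins and aligned with the legs' outer faces on the other axis.

B is an open-topped rectangular box: outside dimensions 216×310×63 mm, with a uniform wall and base thickness of 20 mm. The base is a full 216×310 slab on the floor; four walls sit on top of the base. The front and back walls (the −y and +y sides) span the full width; the two side walls fit between them.

C is a spool: two coaxial disc flanges of radius 59 mm and thickness 18 mm, joined by a core cylinder of radius 24 mm and height 138 mm. The lower flange rests on z = 0 and the three cylinders share a vertical axis.

The open box is on the floor beside the stool on its +x side. The spool is on top of the stool.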